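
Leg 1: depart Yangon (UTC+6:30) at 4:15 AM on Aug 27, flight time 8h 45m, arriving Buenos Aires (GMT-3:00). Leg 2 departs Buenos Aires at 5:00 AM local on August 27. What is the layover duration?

1 hour 30 minutes

Convert departure to UTC: 4:15 AM − 6:30 = 9:45 PM UTC on Aug 26.
Add 8 hours and 45 minutes flight time → 6:30 AM UTC (Aug 27).
Buenos Aires is UTC−3:00, so local arrival = 6:30 AM − 3:00 = 3:30 AM on Aug 27.
Layover = 5:00 AM − 3:30 AM = 1 hour 30 minutes.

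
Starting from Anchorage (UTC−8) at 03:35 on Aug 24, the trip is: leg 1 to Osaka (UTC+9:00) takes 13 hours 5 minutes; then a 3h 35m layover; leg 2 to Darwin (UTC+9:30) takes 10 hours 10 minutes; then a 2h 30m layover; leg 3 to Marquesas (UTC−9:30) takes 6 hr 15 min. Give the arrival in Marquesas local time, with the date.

13:40 on Aug 25

Convert departure to UTC: 03:35 + 8:00 = 11:35 UTC on Aug 24.
Add 13 hours 5 minutes leg 1 → 00:40 UTC (Aug 25).
Add 3 hours and 35 minutes layover in Osaka → 04:15 UTC.
Add 10 hours and 10 minutes leg 2 → 14:25 UTC.
Add 2 hours 30 minutes layover in Darwin → 16:55 UTC.
Add 6 hours and 15 minutes leg 3 → 23:10 UTC.
Marquesas is UTC−9:30, so local arrival = 23:10 − 9:30 = 13:40 on Aug 25.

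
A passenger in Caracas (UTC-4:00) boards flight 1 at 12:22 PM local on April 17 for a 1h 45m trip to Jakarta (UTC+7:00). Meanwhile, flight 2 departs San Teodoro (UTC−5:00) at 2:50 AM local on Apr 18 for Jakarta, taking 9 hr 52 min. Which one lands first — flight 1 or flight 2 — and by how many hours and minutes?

the first, by 23 hours 35 minutes

Flight 1 in UTC: 12:22 PM + 4:00 = 4:22 PM on Apr 17.
+1 hour and 45 minutes → arrive 6:07 PM UTC on Apr 17.
Flight 2 in UTC: 2:50 AM + 5:00 = 7:50 AM on Apr 18.
+9 hours and 52 minutes → arrive 5:42 PM UTC on Apr 18.
Flight 1 lands earlier by 23 hours 35 minutes.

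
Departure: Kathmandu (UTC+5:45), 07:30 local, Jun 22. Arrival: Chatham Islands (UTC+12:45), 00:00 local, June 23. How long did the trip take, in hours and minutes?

Departure in UTC: 07:30 − 5:45 = 01:45 on Jun 22.
Arrival in UTC: 00:00 − 12:45 = 11:15 on Jun 22.
Elapsed = 11:15 − 01:45 = 9 hours 30 minutes.

9 hours 30 minutes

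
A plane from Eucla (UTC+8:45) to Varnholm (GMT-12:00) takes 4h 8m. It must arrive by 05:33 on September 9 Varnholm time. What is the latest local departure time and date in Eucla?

Target arrival in UTC: 05:33 + 12:00 = 17:33 on Sep 9.
Subtract 4 hours and 8 minutes → departure 13:25 UTC on Sep 9.
Eucla is UTC+8:45: 13:25 + 8:45 = 22:10 on Sep 9.

22:10 on September 9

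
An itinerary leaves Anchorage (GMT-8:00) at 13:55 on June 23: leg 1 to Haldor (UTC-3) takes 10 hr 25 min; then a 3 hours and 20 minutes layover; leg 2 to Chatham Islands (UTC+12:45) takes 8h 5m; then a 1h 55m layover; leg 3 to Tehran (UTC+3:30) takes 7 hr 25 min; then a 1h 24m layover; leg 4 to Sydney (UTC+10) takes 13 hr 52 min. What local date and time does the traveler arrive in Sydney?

06:21 on June 26

Convert departure to UTC: 13:55 + 8:00 = 21:55 UTC on Jun 23.
Add 10 hours and 25 minutes leg 1 → 08:20 UTC (Jun 24).
Add 3 hours and 20 minutes layover in Haldor → 11:40 UTC.
Add 8 hours 5 minutes leg 2 → 19:45 UTC.
Add 1 hour and 55 minutes layover in Chatham Islands → 21:40 UTC.
Add 7 hours and 25 minutes leg 3 → 05:05 UTC (Jun 25).
Add 1 hour 24 minutes layover in Tehran → 06:29 UTC.
Add 13 hours 52 minutes leg 4 → 20:21 UTC.
Sydney is UTC+10:00, so local arrival = 20:21 + 10:00 = 06:21 on Jun 26.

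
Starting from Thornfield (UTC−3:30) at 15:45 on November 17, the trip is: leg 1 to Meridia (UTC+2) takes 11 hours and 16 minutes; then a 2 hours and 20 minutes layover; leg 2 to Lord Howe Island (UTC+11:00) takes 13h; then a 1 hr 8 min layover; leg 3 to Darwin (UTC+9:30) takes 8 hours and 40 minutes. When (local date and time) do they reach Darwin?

17:09 on Nov 19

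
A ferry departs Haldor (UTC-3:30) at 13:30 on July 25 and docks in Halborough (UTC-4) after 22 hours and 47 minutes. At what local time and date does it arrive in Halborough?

Convert departure to UTC: 13:30 + 3:30 = 17:00 UTC on Jul 25.
Add 22 hours 47 minutes travel time → 15:47 UTC (Jul 26).
Halborough is UTC−4:00, so local arrival = 15:47 − 4:00 = 11:47 on Jul 26.

11:47 on July 26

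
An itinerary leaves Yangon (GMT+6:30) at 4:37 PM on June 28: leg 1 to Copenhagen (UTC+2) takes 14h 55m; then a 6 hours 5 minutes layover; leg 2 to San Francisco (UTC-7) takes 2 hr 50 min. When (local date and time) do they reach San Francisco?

2:57 AM on June 29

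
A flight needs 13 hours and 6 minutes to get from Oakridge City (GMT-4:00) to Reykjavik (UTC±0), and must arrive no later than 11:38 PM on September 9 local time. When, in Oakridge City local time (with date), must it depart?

6:32 AM on Sep 9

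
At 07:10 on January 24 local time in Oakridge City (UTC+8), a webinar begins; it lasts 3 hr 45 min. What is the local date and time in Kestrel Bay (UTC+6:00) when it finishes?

Convert start to UTC: 07:10 − 8:00 = 23:10 UTC on Jan 23.
Add 3 hours and 45 minutes duration → 02:55 UTC (Jan 24).
Kestrel Bay is UTC+6:00, so local end time = 02:55 + 6:00 = 08:55 on Jan 24.

08:55 on Jan 24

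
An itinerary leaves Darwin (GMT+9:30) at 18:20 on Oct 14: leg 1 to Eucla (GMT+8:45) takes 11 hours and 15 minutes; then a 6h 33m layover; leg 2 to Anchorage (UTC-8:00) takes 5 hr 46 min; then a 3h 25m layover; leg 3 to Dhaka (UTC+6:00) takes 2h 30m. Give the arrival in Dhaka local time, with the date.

20:19 on October 15

Convert departure to UTC: 18:20 − 9:30 = 08:50 UTC on Oct 14.
Add 11 hours and 15 minutes leg 1 → 20:05 UTC.
Add 6 hours 33 minutes layover in Eucla → 02:38 UTC (Oct 15).
Add 5 hours 46 minutes leg 2 → 08:24 UTC.
Add 3 hours 25 minutes layover in Anchorage → 11:49 UTC.
Add 2 hours 30 minutes leg 3 → 14:19 UTC.
Dhaka is UTC+6:00, so local arrival = 14:19 + 6:00 = 20:19 on Oct 15.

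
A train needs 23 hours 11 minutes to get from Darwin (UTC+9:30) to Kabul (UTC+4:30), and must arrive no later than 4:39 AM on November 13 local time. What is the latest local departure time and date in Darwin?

Target arrival in UTC: 4:39 AM − 4:30 = 12:09 AM on Nov 13.
Subtract 23 hours and 11 minutes → departure 12:58 AM UTC on Nov 12.
Darwin is UTC+9:30: 12:58 AM + 9:30 = 10:28 AM on Nov 12.

10:28 AM on November 12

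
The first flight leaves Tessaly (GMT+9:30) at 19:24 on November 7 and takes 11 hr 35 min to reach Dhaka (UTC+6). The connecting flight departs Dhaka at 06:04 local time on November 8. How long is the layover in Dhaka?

2 hours 35 minutes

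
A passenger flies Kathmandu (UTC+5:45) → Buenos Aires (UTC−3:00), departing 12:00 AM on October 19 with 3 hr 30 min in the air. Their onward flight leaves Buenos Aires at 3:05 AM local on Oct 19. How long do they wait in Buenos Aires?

8 hours 20 minutes

Convert departure to UTC: 12:00 AM − 5:45 = 6:15 PM UTC on Oct 18.
Add 3 hours and 30 minutes flight time → 9:45 PM UTC.
Buenos Aires is UTC−3:00, so local arrival = 9:45 PM − 3:00 = 6:45 PM on Oct 18.
Layover = 3:05 AM − 6:45 PM (+1 day) = 8 hours 20 minutes.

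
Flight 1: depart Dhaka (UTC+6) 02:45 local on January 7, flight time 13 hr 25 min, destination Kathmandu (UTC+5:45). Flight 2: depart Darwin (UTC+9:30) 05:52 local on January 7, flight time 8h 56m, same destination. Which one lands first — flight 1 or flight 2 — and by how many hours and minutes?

the second, by 4 hours 52 minutes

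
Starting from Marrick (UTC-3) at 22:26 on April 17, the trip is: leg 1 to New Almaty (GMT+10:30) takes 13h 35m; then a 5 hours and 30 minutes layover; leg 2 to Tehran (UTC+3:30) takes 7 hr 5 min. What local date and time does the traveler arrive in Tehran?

Convert departure to UTC: 22:26 + 3:00 = 01:26 UTC on Apr 18.
Add 13 hours 35 minutes leg 1 → 15:01 UTC.
Add 5 hours 30 minutes layover in New Almaty → 20:31 UTC.
Add 7 hours and 5 minutes leg 2 → 03:36 UTC (Apr 19).
Tehran is UTC+3:30, so local arrival = 03:36 + 3:30 = 07:06 on Apr 19.

07:06 on April 19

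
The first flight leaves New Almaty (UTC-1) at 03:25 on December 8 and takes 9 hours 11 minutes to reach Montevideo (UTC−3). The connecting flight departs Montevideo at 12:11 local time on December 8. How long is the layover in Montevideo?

Convert departure to UTC: 03:25 + 1:00 = 04:25 UTC on Dec 8.
Add 9 hours and 11 minutes flight time → 13:36 UTC.
Montevideo is UTC−3:00, so local arrival = 13:36 − 3:00 = 10:36 on Dec 8.
Layover = 12:11 − 10:36 = 1 hour 35 minutes.

1 hour 35 minutes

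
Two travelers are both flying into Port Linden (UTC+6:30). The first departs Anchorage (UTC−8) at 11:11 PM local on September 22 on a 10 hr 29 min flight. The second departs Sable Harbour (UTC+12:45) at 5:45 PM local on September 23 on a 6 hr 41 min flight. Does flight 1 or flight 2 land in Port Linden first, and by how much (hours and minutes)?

the second, by 5 hours 59 minutes

Flight 1 in UTC: 11:11 PM + 8:00 = 7:11 AM on Sep 23.
+10 hours and 29 minutes → arrive 5:40 PM UTC on Sep 23.
Flight 2 in UTC: 5:45 PM − 12:45 = 5:00 AM on Sep 23.
+6 hours and 41 minutes → arrive 11:41 AM UTC on Sep 23.
Flight 2 lands earlier by 5 hours 59 minutes.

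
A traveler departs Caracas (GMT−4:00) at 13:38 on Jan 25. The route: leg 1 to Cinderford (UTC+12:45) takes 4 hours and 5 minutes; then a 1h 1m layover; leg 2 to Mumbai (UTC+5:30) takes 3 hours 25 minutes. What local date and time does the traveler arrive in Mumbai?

Convert departure to UTC: 13:38 + 4:00 = 17:38 UTC on Jan 25.
Add 4 hours and 5 minutes leg 1 → 21:43 UTC.
Add 1 hour 1 minute layover in Cinderford → 22:44 UTC.
Add 3 hours 25 minutes leg 2 → 02:09 UTC (Jan 26).
Mumbai is UTC+5:30, so local arrival = 02:09 + 5:30 = 07:39 on Jan 26.

07:39 on January 26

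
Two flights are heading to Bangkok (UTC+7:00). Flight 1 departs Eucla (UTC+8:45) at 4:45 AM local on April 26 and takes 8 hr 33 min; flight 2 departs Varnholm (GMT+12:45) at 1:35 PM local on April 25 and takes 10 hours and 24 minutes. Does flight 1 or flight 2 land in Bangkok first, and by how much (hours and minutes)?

Flight 1 in UTC: 4:45 AM − 8:45 = 8:00 PM on Apr 25.
+8 hours and 33 minutes → arrive 4:33 AM UTC on Apr 26.
Flight 2 in UTC: 1:35 PM − 12:45 = 12:50 AM on Apr 25.
+10 hours 24 minutes → arrive 11:14 AM UTC on Apr 25.
Flight 2 lands earlier by 17 hours 19 minutes.

the second, by 17 hours 19 minutes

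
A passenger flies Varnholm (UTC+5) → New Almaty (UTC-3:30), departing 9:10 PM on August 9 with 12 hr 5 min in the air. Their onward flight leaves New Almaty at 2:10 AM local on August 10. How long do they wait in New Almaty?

1 hour 25 minutes

Convert departure to UTC: 9:10 PM − 5:00 = 4:10 PM UTC on Aug 9.
Add 12 hours 5 minutes flight time → 4:15 AM UTC (Aug 10).
New Almaty is UTC−3:30, so local arrival = 4:15 AM − 3:30 = 12:45 AM on Aug 10.
Layover = 2:10 AM − 12:45 AM = 1 hour 25 minutes.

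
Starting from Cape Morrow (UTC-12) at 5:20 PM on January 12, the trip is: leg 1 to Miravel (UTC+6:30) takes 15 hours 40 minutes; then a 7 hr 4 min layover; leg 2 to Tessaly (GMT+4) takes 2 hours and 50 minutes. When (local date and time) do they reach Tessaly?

10:54 AM on January 14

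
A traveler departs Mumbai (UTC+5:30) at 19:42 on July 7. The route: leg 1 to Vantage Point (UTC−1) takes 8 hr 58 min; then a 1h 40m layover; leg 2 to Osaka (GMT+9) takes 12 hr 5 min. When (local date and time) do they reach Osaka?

21:55 on July 8

Convert departure to UTC: 19:42 − 5:30 = 14:12 UTC on Jul 7.
Add 8 hours and 58 minutes leg 1 → 23:10 UTC.
Add 1 hour and 40 minutes layover in Vantage Point → 00:50 UTC (Jul 8).
Add 12 hours and 5 minutes leg 2 → 12:55 UTC.
Osaka is UTC+9:00, so local arrival = 12:55 + 9:00 = 21:55 on Jul 8.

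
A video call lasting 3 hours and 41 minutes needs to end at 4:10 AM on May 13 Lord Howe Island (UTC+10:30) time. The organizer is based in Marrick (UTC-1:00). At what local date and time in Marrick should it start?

12:59 PM on May 12

Target end time in UTC: 4:10 AM − 10:30 = 5:40 PM on May 12.
Subtract 3 hours 41 minutes → start 1:59 PM UTC on May 12.
Marrick is UTC−1:00: 1:59 PM − 1:00 = 12:59 PM on May 12.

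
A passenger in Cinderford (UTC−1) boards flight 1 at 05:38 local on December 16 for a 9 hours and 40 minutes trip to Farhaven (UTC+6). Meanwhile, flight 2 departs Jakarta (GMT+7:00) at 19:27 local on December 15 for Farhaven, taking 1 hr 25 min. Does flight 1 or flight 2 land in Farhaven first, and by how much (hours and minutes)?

Flight 1 in UTC: 05:38 + 1:00 = 06:38 on Dec 16.
+9 hours and 40 minutes → arrive 16:18 UTC on Dec 16.
Flight 2 in UTC: 19:27 − 7:00 = 12:27 on Dec 15.
+1 hour 25 minutes → arrive 13:52 UTC on Dec 15.
Flight 2 lands earlier by 26 hours 26 minutes.

the second, by 26 hours 26 minutes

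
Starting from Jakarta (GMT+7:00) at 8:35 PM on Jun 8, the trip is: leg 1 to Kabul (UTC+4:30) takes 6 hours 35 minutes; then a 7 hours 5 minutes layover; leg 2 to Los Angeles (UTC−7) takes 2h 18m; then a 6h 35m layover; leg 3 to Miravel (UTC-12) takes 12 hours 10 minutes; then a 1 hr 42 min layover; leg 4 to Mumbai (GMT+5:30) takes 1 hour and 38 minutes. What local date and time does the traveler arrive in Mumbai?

9:08 AM on June 10

Convert departure to UTC: 8:35 PM − 7:00 = 1:35 PM UTC on Jun 8.
Add 6 hours and 35 minutes leg 1 → 8:10 PM UTC.
Add 7 hours 5 minutes layover in Kabul → 3:15 AM UTC (Jun 9).
Add 2 hours 18 minutes leg 2 → 5:33 AM UTC.
Add 6 hours and 35 minutes layover in Los Angeles → 12:08 PM UTC.
Add 12 hours 10 minutes leg 3 → 12:18 AM UTC (Jun 10).
Add 1 hour and 42 minutes layover in Miravel → 2:00 AM UTC.
Add 1 hour 38 minutes leg 4 → 3:38 AM UTC.
Mumbai is UTC+5:30, so local arrival = 3:38 AM + 5:30 = 9:08 AM on Jun 10.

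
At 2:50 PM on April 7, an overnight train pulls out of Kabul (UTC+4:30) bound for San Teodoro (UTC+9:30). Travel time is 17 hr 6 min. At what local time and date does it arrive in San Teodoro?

12:56 PM on April 8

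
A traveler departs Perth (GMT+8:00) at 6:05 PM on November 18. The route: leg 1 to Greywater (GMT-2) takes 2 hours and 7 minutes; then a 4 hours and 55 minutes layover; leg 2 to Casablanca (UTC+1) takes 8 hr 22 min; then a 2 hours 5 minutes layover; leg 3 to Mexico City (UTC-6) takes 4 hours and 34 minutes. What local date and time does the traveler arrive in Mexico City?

2:08 AM on Nov 19

Convert departure to UTC: 6:05 PM − 8:00 = 10:05 AM UTC on Nov 18.
Add 2 hours and 7 minutes leg 1 → 12:12 PM UTC.
Add 4 hours 55 minutes layover in Greywater → 5:07 PM UTC.
Add 8 hours and 22 minutes leg 2 → 1:29 AM UTC (Nov 19).
Add 2 hours 5 minutes layover in Casablanca → 3:34 AM UTC.
Add 4 hours 34 minutes leg 3 → 8:08 AM UTC.
Mexico City is UTC−6:00, so local arrival = 8:08 AM − 6:00 = 2:08 AM on Nov 19.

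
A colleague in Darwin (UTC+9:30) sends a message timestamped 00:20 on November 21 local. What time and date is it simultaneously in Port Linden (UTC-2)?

In UTC: 00:20 − 9:30 = 14:50 on Nov 20.
Port Linden is UTC−2:00: 14:50 − 2:00 = 12:50 on Nov 20.

12:50 on November 20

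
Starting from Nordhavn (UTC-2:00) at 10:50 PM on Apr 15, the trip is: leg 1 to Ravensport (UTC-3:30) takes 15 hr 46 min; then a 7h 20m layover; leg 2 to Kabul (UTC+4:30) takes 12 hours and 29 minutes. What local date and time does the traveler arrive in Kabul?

Convert departure to UTC: 10:50 PM + 2:00 = 12:50 AM UTC on Apr 16.
Add 15 hours and 46 minutes leg 1 → 4:36 PM UTC.
Add 7 hours 20 minutes layover in Ravensport → 11:56 PM UTC.
Add 12 hours and 29 minutes leg 2 → 12:25 PM UTC (Apr 17).
Kabul is UTC+4:30, so local arrival = 12:25 PM + 4:30 = 4:55 PM on Apr 17.

4:55 PM on April 17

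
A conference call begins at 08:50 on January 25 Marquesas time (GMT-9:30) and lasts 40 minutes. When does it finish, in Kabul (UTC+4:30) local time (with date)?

23:30 on Jan 25

Convert start to UTC: 08:50 + 9:30 = 18:20 UTC on Jan 25.
Add 40 minutes duration → 19:00 UTC.
Kabul is UTC+4:30, so local end time = 19:00 + 4:30 = 23:30 on Jan 25.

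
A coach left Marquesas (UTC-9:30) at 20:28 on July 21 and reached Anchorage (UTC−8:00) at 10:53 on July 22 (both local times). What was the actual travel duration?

12 hours 55 minutes

Departure in UTC: 20:28 + 9:30 = 05:58 on Jul 22.
Arrival in UTC: 10:53 + 8:00 = 18:53 on Jul 22.
Elapsed = 18:53 − 05:58 = 12 hours 55 minutes.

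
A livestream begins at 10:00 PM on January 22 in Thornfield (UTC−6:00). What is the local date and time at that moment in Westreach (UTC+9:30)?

1:30 PM on January 23

In UTC: 10:00 PM + 6:00 = 4:00 AM on Jan 23.
Westreach is UTC+9:30: 4:00 AM + 9:30 = 1:30 PM on Jan 23.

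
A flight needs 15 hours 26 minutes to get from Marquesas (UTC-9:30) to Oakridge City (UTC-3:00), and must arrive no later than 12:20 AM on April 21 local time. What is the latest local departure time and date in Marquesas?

Target arrival in UTC: 12:20 AM + 3:00 = 3:20 AM on Apr 21.
Subtract 15 hours 26 minutes → departure 11:54 AM UTC on Apr 20.
Marquesas is UTC−9:30: 11:54 AM − 9:30 = 2:24 AM on Apr 20.

2:24 AM on April 20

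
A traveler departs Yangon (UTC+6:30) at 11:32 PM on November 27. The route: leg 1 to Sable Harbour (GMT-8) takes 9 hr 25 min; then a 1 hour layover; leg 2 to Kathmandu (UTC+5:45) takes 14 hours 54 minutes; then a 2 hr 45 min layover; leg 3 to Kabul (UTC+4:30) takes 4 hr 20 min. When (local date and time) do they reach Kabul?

5:56 AM on November 29

Convert departure to UTC: 11:32 PM − 6:30 = 5:02 PM UTC on Nov 27.
Add 9 hours and 25 minutes leg 1 → 2:27 AM UTC (Nov 28).
Add 1 hour layover in Sable Harbour → 3:27 AM UTC.
Add 14 hours and 54 minutes leg 2 → 6:21 PM UTC.
Add 2 hours 45 minutes layover in Kathmandu → 9:06 PM UTC.
Add 4 hours and 20 minutes leg 3 → 1:26 AM UTC (Nov 29).
Kabul is UTC+4:30, so local arrival = 1:26 AM + 4:30 = 5:56 AM on Nov 29.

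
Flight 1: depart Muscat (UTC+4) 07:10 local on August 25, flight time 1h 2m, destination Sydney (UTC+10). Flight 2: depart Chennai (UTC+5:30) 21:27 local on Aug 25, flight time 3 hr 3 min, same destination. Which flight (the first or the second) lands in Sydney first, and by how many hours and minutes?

Flight 1 in UTC: 07:10 − 4:00 = 03:10 on Aug 25.
+1 hour and 2 minutes → arrive 04:12 UTC on Aug 25.
Flight 2 in UTC: 21:27 − 5:30 = 15:57 on Aug 25.
+3 hours and 3 minutes → arrive 19:00 UTC on Aug 25.
Flight 1 lands earlier by 14 hours 48 minutes.

the first, by 14 hours 48 minutes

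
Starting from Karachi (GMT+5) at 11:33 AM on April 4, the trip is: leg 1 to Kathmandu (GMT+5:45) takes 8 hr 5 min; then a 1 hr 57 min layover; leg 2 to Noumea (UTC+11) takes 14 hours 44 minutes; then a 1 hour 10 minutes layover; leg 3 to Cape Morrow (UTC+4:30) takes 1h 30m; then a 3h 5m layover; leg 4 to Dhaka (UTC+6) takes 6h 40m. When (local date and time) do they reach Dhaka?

Convert departure to UTC: 11:33 AM − 5:00 = 6:33 AM UTC on Apr 4.
Add 8 hours and 5 minutes leg 1 → 2:38 PM UTC.
Add 1 hour and 57 minutes layover in Kathmandu → 4:35 PM UTC.
Add 14 hours 44 minutes leg 2 → 7:19 AM UTC (Apr 5).
Add 1 hour and 10 minutes layover in Noumea → 8:29 AM UTC.
Add 1 hour and 30 minutes leg 3 → 9:59 AM UTC.
Add 3 hours 5 minutes layover in Cape Morrow → 1:04 PM UTC.
Add 6 hours and 40 minutes leg 4 → 7:44 PM UTC.
Dhaka is UTC+6:00, so local arrival = 7:44 PM + 6:00 = 1:44 AM on Apr 6.

1:44 AM on April 6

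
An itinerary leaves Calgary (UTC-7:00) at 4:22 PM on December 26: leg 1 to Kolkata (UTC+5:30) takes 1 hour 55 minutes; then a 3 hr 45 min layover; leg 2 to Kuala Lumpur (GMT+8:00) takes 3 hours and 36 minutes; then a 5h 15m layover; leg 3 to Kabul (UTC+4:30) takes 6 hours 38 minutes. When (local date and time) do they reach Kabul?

Convert departure to UTC: 4:22 PM + 7:00 = 11:22 PM UTC on Dec 26.
Add 1 hour and 55 minutes leg 1 → 1:17 AM UTC (Dec 27).
Add 3 hours and 45 minutes layover in Kolkata → 5:02 AM UTC.
Add 3 hours and 36 minutes leg 2 → 8:38 AM UTC.
Add 5 hours and 15 minutes layover in Kuala Lumpur → 1:53 PM UTC.
Add 6 hours 38 minutes leg 3 → 8:31 PM UTC.
Kabul is UTC+4:30, so local arrival = 8:31 PM + 4:30 = 1:01 AM on Dec 28.

1:01 AM on December 28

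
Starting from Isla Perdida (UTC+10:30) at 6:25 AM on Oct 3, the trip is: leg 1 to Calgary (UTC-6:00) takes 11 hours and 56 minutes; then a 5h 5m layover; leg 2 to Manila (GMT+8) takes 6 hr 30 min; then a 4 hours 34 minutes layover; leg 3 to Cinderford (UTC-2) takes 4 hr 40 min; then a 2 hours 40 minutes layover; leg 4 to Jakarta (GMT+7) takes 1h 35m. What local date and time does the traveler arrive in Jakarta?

Convert departure to UTC: 6:25 AM − 10:30 = 7:55 PM UTC on Oct 2.
Add 11 hours and 56 minutes leg 1 → 7:51 AM UTC (Oct 3).
Add 5 hours 5 minutes layover in Calgary → 12:56 PM UTC.
Add 6 hours 30 minutes leg 2 → 7:26 PM UTC.
Add 4 hours and 34 minutes layover in Manila → 12:00 AM UTC (Oct 4).
Add 4 hours 40 minutes leg 3 → 4:40 AM UTC.
Add 2 hours and 40 minutes layover in Cinderford → 7:20 AM UTC.
Add 1 hour and 35 minutes leg 4 → 8:55 AM UTC.
Jakarta is UTC+7:00, so local arrival = 8:55 AM + 7:00 = 3:55 PM on Oct 4.

3:55 PM on Oct 4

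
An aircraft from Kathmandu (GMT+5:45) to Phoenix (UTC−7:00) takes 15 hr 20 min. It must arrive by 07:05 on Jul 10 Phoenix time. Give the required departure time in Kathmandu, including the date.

Target arrival in UTC: 07:05 + 7:00 = 14:05 on Jul 10.
Subtract 15 hours 20 minutes → departure 22:45 UTC on Jul 9.
Kathmandu is UTC+5:45: 22:45 + 5:45 = 04:30 on Jul 10.

04:30 on Jul 10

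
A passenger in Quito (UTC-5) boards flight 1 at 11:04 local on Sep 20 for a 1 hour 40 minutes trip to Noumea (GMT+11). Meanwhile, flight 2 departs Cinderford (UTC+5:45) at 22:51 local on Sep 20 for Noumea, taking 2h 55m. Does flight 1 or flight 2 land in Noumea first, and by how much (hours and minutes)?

Flight 1 in UTC: 11:04 + 5:00 = 16:04 on Sep 20.
+1 hour 40 minutes → arrive 17:44 UTC on Sep 20.
Flight 2 in UTC: 22:51 − 5:45 = 17:06 on Sep 20.
+2 hours 55 minutes → arrive 20:01 UTC on Sep 20.
Flight 1 lands earlier by 2 hours 17 minutes.

the first, by 2 hours 17 minutes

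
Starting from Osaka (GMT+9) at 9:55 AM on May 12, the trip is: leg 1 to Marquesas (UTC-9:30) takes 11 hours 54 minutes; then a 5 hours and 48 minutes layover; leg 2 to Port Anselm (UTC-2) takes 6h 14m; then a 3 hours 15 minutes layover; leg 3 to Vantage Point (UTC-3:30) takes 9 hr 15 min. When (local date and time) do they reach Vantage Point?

Convert departure to UTC: 9:55 AM − 9:00 = 12:55 AM UTC on May 12.
Add 11 hours 54 minutes leg 1 → 12:49 PM UTC.
Add 5 hours 48 minutes layover in Marquesas → 6:37 PM UTC.
Add 6 hours and 14 minutes leg 2 → 12:51 AM UTC (May 13).
Add 3 hours 15 minutes layover in Port Anselm → 4:06 AM UTC.
Add 9 hours and 15 minutes leg 3 → 1:21 PM UTC.
Vantage Point is UTC−3:30, so local arrival = 1:21 PM − 3:30 = 9:51 AM on May 13.

9:51 AM on May 13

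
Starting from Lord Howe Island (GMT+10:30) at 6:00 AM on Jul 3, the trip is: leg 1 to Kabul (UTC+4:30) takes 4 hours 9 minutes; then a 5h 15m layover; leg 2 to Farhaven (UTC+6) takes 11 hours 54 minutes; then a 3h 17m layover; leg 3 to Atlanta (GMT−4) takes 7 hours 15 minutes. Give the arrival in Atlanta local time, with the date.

Convert departure to UTC: 6:00 AM − 10:30 = 7:30 PM UTC on Jul 2.
Add 4 hours 9 minutes leg 1 → 11:39 PM UTC.
Add 5 hours 15 minutes layover in Kabul → 4:54 AM UTC (Jul 3).
Add 11 hours 54 minutes leg 2 → 4:48 PM UTC.
Add 3 hours 17 minutes layover in Farhaven → 8:05 PM UTC.
Add 7 hours and 15 minutes leg 3 → 3:20 AM UTC (Jul 4).
Atlanta is UTC−4:00, so local arrival = 3:20 AM − 4:00 = 11:20 PM on Jul 3.

11:20 PM on July 3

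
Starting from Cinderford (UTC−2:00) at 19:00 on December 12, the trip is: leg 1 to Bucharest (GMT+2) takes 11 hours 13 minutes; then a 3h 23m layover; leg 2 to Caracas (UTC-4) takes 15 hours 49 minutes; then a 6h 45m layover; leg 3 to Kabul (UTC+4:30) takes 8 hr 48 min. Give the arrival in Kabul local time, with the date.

Convert departure to UTC: 19:00 + 2:00 = 21:00 UTC on Dec 12.
Add 11 hours and 13 minutes leg 1 → 08:13 UTC (Dec 13).
Add 3 hours 23 minutes layover in Bucharest → 11:36 UTC.
Add 15 hours and 49 minutes leg 2 → 03:25 UTC (Dec 14).
Add 6 hours 45 minutes layover in Caracas → 10:10 UTC.
Add 8 hours 48 minutes leg 3 → 18:58 UTC.
Kabul is UTC+4:30, so local arrival = 18:58 + 4:30 = 23:28 on Dec 14.

23:28 on December 14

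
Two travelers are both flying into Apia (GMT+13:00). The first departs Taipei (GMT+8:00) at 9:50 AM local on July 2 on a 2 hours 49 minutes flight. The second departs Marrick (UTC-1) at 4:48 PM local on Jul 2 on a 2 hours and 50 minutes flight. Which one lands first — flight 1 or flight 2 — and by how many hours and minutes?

Flight 1 in UTC: 9:50 AM − 8:00 = 1:50 AM on Jul 2.
+2 hours 49 minutes → arrive 4:39 AM UTC on Jul 2.
Flight 2 in UTC: 4:48 PM + 1:00 = 5:48 PM on Jul 2.
+2 hours and 50 minutes → arrive 8:38 PM UTC on Jul 2.
Flight 1 lands earlier by 15 hours 59 minutes.

the first, by 15 hours 59 minutes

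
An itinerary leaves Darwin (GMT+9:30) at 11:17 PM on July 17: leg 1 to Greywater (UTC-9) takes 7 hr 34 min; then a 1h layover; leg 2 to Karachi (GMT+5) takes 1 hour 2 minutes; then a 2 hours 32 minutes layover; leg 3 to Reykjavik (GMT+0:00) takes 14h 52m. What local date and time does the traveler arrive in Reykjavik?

Convert departure to UTC: 11:17 PM − 9:30 = 1:47 PM UTC on Jul 17.
Add 7 hours 34 minutes leg 1 → 9:21 PM UTC.
Add 1 hour layover in Greywater → 10:21 PM UTC.
Add 1 hour 2 minutes leg 2 → 11:23 PM UTC.
Add 2 hours 32 minutes layover in Karachi → 1:55 AM UTC (Jul 18).
Add 14 hours 52 minutes leg 3 → 4:47 PM UTC.
Reykjavik is UTC+0, so local arrival is the same: 4:47 PM on Jul 18.

4:47 PM on July 18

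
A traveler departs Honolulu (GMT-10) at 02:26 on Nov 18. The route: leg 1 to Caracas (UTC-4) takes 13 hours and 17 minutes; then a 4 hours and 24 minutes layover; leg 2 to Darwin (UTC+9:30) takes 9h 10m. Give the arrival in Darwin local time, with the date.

Convert departure to UTC: 02:26 + 10:00 = 12:26 UTC on Nov 18.
Add 13 hours 17 minutes leg 1 → 01:43 UTC (Nov 19).
Add 4 hours and 24 minutes layover in Caracas → 06:07 UTC.
Add 9 hours and 10 minutes leg 2 → 15:17 UTC.
Darwin is UTC+9:30, so local arrival = 15:17 + 9:30 = 00:47 on Nov 20.

00:47 on November 20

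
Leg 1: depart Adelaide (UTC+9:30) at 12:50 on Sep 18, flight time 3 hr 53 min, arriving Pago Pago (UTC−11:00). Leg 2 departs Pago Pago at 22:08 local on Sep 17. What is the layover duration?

1 hour 55 minutes

Convert departure to UTC: 12:50 − 9:30 = 03:20 UTC on Sep 18.
Add 3 hours and 53 minutes flight time → 07:13 UTC.
Pago Pago is UTC−11:00, so local arrival = 07:13 − 11:00 = 20:13 on Sep 17.
Layover = 22:08 − 20:13 = 1 hour 55 minutes.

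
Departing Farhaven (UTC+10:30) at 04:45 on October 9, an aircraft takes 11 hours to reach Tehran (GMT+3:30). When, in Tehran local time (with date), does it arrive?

08:45 on Oct 9

Convert departure to UTC: 04:45 − 10:30 = 18:15 UTC on Oct 8.
Add 11 hours travel time → 05:15 UTC (Oct 9).
Tehran is UTC+3:30, so local arrival = 05:15 + 3:30 = 08:45 on Oct 9.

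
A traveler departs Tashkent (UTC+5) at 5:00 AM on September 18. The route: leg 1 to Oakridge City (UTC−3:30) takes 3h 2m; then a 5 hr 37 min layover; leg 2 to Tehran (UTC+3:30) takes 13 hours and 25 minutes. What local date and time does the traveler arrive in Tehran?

Convert departure to UTC: 5:00 AM − 5:00 = 12:00 AM UTC on Sep 18.
Add 3 hours and 2 minutes leg 1 → 3:02 AM UTC.
Add 5 hours and 37 minutes layover in Oakridge City → 8:39 AM UTC.
Add 13 hours 25 minutes leg 2 → 10:04 PM UTC.
Tehran is UTC+3:30, so local arrival = 10:04 PM + 3:30 = 1:34 AM on Sep 19.

1:34 AM on September 19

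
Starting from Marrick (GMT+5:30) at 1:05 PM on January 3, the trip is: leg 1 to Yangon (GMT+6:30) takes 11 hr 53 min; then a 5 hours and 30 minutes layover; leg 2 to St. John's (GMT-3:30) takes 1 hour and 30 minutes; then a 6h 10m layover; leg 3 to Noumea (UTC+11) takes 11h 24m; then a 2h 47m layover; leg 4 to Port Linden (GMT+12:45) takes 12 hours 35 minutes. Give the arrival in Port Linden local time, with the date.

12:09 AM on Jan 6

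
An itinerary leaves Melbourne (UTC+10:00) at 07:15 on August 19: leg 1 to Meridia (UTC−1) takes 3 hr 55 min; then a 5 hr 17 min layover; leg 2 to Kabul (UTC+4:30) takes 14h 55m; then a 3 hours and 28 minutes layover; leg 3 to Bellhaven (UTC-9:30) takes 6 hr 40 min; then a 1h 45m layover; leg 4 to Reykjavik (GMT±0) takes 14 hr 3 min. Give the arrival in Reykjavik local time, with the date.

23:18 on Aug 20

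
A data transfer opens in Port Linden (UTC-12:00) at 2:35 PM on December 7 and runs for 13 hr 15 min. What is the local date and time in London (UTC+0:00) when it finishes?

Convert start to UTC: 2:35 PM + 12:00 = 2:35 AM UTC on Dec 8.
Add 13 hours 15 minutes duration → 3:50 PM UTC.
London is UTC+0, so local end time is the same: 3:50 PM on Dec 8.

3:50 PM on December 8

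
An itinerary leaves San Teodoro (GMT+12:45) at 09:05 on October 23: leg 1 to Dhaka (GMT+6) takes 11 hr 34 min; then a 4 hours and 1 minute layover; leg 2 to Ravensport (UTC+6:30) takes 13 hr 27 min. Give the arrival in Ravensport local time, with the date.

Convert departure to UTC: 09:05 − 12:45 = 20:20 UTC on Oct 22.
Add 11 hours 34 minutes leg 1 → 07:54 UTC (Oct 23).
Add 4 hours and 1 minute layover in Dhaka → 11:55 UTC.
Add 13 hours 27 minutes leg 2 → 01:22 UTC (Oct 24).
Ravensport is UTC+6:30, so local arrival = 01:22 + 6:30 = 07:52 on Oct 24.

07:52 on October 24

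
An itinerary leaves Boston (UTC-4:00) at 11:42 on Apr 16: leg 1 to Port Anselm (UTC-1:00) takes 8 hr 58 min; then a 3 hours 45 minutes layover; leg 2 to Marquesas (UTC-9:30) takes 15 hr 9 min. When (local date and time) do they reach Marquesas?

10:04 on Apr 17

Convert departure to UTC: 11:42 + 4:00 = 15:42 UTC on Apr 16.
Add 8 hours and 58 minutes leg 1 → 00:40 UTC (Apr 17).
Add 3 hours and 45 minutes layover in Port Anselm → 04:25 UTC.
Add 15 hours and 9 minutes leg 2 → 19:34 UTC.
Marquesas is UTC−9:30, so local arrival = 19:34 − 9:30 = 10:04 on Apr 17.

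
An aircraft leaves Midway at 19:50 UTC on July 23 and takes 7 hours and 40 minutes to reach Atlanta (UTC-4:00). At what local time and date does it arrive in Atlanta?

Departure is given in UTC: 19:50 on Jul 23.
Add 7 hours and 40 minutes → 03:30 UTC (Jul 24).
Atlanta is UTC−4:00: 03:30 − 4:00 = 23:30 on Jul 23.

23:30 on July 23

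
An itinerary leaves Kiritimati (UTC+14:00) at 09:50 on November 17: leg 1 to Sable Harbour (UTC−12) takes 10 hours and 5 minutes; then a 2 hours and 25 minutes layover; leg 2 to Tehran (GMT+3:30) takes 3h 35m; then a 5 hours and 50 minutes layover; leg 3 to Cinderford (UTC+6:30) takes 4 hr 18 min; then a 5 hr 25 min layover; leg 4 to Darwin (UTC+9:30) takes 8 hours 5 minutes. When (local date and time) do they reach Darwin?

21:03 on November 18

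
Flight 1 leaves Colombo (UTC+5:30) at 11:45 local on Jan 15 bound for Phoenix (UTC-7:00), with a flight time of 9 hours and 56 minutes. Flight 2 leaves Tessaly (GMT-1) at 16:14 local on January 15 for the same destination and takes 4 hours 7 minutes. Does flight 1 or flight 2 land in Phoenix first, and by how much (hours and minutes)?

Flight 1 in UTC: 11:45 − 5:30 = 06:15 on Jan 15.
+9 hours 56 minutes → arrive 16:11 UTC on Jan 15.
Flight 2 in UTC: 16:14 + 1:00 = 17:14 on Jan 15.
+4 hours 7 minutes → arrive 21:21 UTC on Jan 15.
Flight 1 lands earlier by 5 hours 10 minutes.

the first, by 5 hours 10 minutes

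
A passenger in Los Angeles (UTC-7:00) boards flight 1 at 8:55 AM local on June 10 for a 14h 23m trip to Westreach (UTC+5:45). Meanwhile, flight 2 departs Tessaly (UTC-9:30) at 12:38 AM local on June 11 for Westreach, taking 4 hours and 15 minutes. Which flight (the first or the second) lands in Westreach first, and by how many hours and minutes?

Flight 1 in UTC: 8:55 AM + 7:00 = 3:55 PM on Jun 10.
+14 hours 23 minutes → arrive 6:18 AM UTC on Jun 11.
Flight 2 in UTC: 12:38 AM + 9:30 = 10:08 AM on Jun 11.
+4 hours 15 minutes → arrive 2:23 PM UTC on Jun 11.
Flight 1 lands earlier by 8 hours 5 minutes.

the first, by 8 hours 5 minutes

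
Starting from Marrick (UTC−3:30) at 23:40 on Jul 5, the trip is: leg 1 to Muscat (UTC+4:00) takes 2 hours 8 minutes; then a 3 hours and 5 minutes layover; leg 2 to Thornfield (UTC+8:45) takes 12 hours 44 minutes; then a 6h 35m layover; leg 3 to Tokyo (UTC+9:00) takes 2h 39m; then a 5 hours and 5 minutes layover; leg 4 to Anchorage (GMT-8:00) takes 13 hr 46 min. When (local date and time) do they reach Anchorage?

Convert departure to UTC: 23:40 + 3:30 = 03:10 UTC on Jul 6.
Add 2 hours and 8 minutes leg 1 → 05:18 UTC.
Add 3 hours and 5 minutes layover in Muscat → 08:23 UTC.
Add 12 hours 44 minutes leg 2 → 21:07 UTC.
Add 6 hours 35 minutes layover in Thornfield → 03:42 UTC (Jul 7).
Add 2 hours and 39 minutes leg 3 → 06:21 UTC.
Add 5 hours and 5 minutes layover in Tokyo → 11:26 UTC.
Add 13 hours and 46 minutes leg 4 → 01:12 UTC (Jul 8).
Anchorage is UTC−8:00, so local arrival = 01:12 − 8:00 = 17:12 on Jul 7.

17:12 on July 7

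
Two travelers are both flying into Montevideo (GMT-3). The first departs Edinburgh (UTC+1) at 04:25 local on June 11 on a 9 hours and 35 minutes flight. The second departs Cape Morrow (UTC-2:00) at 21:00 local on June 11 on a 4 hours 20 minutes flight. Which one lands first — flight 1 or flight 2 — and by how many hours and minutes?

Flight 1 in UTC: 04:25 − 1:00 = 03:25 on Jun 11.
+9 hours and 35 minutes → arrive 13:00 UTC on Jun 11.
Flight 2 in UTC: 21:00 + 2:00 = 23:00 on Jun 11.
+4 hours 20 minutes → arrive 03:20 UTC on Jun 12.
Flight 1 lands earlier by 14 hours 20 minutes.

the first, by 14 hours 20 minutes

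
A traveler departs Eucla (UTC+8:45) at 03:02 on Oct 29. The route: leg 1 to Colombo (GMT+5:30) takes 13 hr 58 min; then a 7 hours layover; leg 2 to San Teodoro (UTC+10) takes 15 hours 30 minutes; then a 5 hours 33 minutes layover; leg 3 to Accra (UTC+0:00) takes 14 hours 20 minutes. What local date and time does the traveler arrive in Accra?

Convert departure to UTC: 03:02 − 8:45 = 18:17 UTC on Oct 28.
Add 13 hours and 58 minutes leg 1 → 08:15 UTC (Oct 29).
Add 7 hours layover in Colombo → 15:15 UTC.
Add 15 hours 30 minutes leg 2 → 06:45 UTC (Oct 30).
Add 5 hours 33 minutes layover in San Teodoro → 12:18 UTC.
Add 14 hours and 20 minutes leg 3 → 02:38 UTC (Oct 31).
Accra is UTC+0, so local arrival is the same: 02:38 on Oct 31.

02:38 on October 31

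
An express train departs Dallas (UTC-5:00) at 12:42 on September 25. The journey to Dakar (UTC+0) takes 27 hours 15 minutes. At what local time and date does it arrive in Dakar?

20:57 on September 26

Convert departure to UTC: 12:42 + 5:00 = 17:42 UTC on Sep 25.
Add 27 hours and 15 minutes travel time → 20:57 UTC (Sep 26).
Dakar is UTC+0, so local arrival is the same: 20:57 on Sep 26.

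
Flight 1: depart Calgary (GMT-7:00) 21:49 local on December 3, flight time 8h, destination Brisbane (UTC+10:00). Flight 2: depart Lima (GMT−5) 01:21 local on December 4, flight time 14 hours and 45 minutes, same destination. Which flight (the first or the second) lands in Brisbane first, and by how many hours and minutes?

Flight 1 in UTC: 21:49 + 7:00 = 04:49 on Dec 4.
+8 hours → arrive 12:49 UTC on Dec 4.
Flight 2 in UTC: 01:21 + 5:00 = 06:21 on Dec 4.
+14 hours and 45 minutes → arrive 21:06 UTC on Dec 4.
Flight 1 lands earlier by 8 hours 17 minutes.

the first, by 8 hours 17 minutes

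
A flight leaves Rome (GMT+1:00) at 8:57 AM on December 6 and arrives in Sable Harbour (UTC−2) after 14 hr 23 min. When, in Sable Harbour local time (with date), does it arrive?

Convert departure to UTC: 8:57 AM − 1:00 = 7:57 AM UTC on Dec 6.
Add 14 hours 23 minutes travel time → 10:20 PM UTC.
Sable Harbour is UTC−2:00, so local arrival = 10:20 PM − 2:00 = 8:20 PM on Dec 6.

8:20 PM on December 6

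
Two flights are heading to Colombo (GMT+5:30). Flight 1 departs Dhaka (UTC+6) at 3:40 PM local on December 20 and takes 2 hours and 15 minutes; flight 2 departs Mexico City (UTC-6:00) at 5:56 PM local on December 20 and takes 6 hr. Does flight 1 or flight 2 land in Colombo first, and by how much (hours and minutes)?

Flight 1 in UTC: 3:40 PM − 6:00 = 9:40 AM on Dec 20.
+2 hours 15 minutes → arrive 11:55 AM UTC on Dec 20.
Flight 2 in UTC: 5:56 PM + 6:00 = 11:56 PM on Dec 20.
+6 hours → arrive 5:56 AM UTC on Dec 21.
Flight 1 lands earlier by 18 hours 1 minute.

the first, by 18 hours 1 minute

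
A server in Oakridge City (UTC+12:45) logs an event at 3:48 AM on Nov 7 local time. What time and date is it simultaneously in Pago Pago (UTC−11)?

4:03 AM on November 6

Pago Pago is 23:45 behind Oakridge City.
Shift by the zone difference: 3:48 AM − 23:45 = 4:03 AM on Nov 6 in Pago Pago.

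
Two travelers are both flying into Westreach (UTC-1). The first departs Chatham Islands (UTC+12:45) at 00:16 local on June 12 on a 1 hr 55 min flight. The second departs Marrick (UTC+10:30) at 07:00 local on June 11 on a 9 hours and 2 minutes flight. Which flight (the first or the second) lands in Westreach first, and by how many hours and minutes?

the second, by 7 hours 54 minutes

Flight 1 in UTC: 00:16 − 12:45 = 11:31 on Jun 11.
+1 hour 55 minutes → arrive 13:26 UTC on Jun 11.
Flight 2 in UTC: 07:00 − 10:30 = 20:30 on Jun 10.
+9 hours and 2 minutes → arrive 05:32 UTC on Jun 11.
Flight 2 lands earlier by 7 hours 54 minutes.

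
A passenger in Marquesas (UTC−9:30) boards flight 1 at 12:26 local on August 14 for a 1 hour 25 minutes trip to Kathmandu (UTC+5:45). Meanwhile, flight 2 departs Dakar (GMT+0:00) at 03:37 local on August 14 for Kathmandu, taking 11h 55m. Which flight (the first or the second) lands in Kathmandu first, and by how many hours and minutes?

the second, by 7 hours 49 minutes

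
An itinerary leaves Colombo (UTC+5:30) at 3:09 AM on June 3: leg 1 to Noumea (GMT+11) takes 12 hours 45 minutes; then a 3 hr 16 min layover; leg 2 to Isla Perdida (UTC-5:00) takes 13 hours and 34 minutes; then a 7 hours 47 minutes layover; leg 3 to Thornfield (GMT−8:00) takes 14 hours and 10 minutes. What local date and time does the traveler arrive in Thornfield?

5:11 PM on Jun 4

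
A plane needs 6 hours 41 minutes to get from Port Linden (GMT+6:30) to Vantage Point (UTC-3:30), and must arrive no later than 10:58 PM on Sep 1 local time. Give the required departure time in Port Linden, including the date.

2:17 AM on September 2

Target arrival in UTC: 10:58 PM + 3:30 = 2:28 AM on Sep 2.
Subtract 6 hours and 41 minutes → departure 7:47 PM UTC on Sep 1.
Port Linden is UTC+6:30: 7:47 PM + 6:30 = 2:17 AM on Sep 2.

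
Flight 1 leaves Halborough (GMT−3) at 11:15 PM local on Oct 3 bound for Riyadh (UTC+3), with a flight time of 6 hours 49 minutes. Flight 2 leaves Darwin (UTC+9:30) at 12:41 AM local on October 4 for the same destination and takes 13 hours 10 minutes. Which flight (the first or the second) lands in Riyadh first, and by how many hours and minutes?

the second, by 4 hours 43 minutes

Flight 1 in UTC: 11:15 PM + 3:00 = 2:15 AM on Oct 4.
+6 hours and 49 minutes → arrive 9:04 AM UTC on Oct 4.
Flight 2 in UTC: 12:41 AM − 9:30 = 3:11 PM on Oct 3.
+13 hours and 10 minutes → arrive 4:21 AM UTC on Oct 4.
Flight 2 lands earlier by 4 hours 43 minutes.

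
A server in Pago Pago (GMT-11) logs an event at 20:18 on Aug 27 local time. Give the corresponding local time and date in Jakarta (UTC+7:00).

Jakarta is 18:00 ahead of Pago Pago.
Shift by the zone difference: 20:18 + 18:00 = 14:18 on Aug 28 in Jakarta.

14:18 on August 28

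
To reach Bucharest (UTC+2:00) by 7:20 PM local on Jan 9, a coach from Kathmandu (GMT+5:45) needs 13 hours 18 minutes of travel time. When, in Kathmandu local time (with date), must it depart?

Target arrival in UTC: 7:20 PM − 2:00 = 5:20 PM on Jan 9.
Subtract 13 hours 18 minutes → departure 4:02 AM UTC on Jan 9.
Kathmandu is UTC+5:45: 4:02 AM + 5:45 = 9:47 AM on Jan 9.

9:47 AM on January 9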